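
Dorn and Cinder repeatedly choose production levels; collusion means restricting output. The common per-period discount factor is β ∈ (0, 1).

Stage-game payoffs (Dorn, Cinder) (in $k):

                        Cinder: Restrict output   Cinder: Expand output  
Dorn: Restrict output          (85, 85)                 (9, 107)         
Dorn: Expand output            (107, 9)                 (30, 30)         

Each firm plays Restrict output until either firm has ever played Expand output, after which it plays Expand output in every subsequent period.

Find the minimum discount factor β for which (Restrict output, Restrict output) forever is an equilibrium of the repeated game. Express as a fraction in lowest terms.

2/7

85/(1−β) ≥ 107 + 30β/(1−β)
85 ≥ 107 − 77β
β ≥ 22/77 = 2/7.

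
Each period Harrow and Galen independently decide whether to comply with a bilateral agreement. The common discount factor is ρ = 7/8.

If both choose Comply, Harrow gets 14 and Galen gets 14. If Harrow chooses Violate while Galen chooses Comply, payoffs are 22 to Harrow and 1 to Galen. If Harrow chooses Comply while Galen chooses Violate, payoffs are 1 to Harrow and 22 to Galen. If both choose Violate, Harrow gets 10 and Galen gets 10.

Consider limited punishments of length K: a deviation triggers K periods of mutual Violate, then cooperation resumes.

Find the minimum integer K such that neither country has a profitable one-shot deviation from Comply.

3

Need Σ_{k=1}^{K} ρ^k ≥ (22−14)/(14−10) = 2.0000 at ρ = 7/8.
At K = 2 the sum is 1.6406 < 2.0000; at K = 3 it is 2.3105 ≥ 2.0000.
So the minimum punishment length is K = 3.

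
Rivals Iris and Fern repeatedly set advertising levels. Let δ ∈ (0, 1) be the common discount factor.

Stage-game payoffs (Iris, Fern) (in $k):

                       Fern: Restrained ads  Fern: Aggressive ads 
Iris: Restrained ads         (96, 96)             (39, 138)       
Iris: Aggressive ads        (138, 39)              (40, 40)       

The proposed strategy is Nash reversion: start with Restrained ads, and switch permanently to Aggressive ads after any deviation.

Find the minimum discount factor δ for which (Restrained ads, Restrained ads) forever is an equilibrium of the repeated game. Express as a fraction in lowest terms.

One-period gain from deviating is 138 − 96 = 42. The loss is 96 − 40 = 56 in every subsequent period, with present value 56·δ/(1−δ).
Deviation is unprofitable when 56·δ/(1−δ) ≥ 42, i.e. δ/(1−δ) ≥ 3/4.
Equivalently δ ≥ 42/(42+56) = 3/7.

3/7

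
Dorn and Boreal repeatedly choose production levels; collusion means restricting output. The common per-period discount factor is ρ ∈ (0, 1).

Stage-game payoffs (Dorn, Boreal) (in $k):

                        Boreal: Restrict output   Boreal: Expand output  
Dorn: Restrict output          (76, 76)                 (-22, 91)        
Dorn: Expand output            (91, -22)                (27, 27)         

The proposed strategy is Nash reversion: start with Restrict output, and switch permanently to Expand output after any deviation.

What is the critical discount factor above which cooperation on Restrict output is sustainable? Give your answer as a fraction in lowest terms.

Under grim trigger the critical discount factor is (T−C)/(T−P) with T = 91, C = 76, P = 27.
ρ* = (91−76)/(91−27) = 15/64.

15/64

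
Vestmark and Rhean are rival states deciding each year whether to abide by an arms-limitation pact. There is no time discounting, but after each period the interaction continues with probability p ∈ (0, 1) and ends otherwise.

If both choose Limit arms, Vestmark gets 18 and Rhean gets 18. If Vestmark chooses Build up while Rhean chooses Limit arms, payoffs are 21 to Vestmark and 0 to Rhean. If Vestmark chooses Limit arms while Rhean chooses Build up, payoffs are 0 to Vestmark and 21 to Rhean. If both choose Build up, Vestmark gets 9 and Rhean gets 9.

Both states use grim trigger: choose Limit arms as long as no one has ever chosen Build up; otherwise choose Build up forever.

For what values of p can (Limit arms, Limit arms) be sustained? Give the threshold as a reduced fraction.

With no time discounting, the continuation probability p plays the role of the discount factor.
Grim-trigger IC: 18/(1−p) ≥ 21 + 9p/(1−p) ⇒ p ≥ (21−18)/(21−9) = 1/4.

1/4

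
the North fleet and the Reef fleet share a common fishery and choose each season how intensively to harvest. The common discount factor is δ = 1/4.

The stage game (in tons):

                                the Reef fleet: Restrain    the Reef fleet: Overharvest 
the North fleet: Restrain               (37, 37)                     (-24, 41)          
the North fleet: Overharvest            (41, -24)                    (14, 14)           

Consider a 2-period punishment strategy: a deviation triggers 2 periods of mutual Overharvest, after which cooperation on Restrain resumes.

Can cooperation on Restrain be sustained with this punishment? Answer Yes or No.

IC: δ+…+δ^2 ≥ (41−37)/(37−14) = 4/23.
At δ = 1/4: partial sum = 0.3125 ≥ 0.1739. Cooperation sustainable.

Yes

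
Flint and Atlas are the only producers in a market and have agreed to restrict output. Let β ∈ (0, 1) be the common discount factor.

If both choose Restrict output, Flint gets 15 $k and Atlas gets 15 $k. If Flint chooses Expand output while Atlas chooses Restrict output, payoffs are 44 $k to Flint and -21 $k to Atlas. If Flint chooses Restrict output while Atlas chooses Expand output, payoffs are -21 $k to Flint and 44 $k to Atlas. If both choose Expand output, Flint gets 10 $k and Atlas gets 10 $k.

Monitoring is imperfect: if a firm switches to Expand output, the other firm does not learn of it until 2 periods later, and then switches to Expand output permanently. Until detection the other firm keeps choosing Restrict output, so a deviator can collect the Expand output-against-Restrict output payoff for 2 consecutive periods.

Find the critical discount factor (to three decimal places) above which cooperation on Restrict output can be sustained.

A deviator earns 44 for 2 periods, then 10 forever; cooperating earns 15 forever. Multiplying the IC by (1−β):
15 ≥ 44(1−β^2) + 10β^2, so 34·β^2 ≥ 29 and β^2 ≥ 29/34.
β ≥ (29/34)^(1/2) ≈ 0.924.

0.924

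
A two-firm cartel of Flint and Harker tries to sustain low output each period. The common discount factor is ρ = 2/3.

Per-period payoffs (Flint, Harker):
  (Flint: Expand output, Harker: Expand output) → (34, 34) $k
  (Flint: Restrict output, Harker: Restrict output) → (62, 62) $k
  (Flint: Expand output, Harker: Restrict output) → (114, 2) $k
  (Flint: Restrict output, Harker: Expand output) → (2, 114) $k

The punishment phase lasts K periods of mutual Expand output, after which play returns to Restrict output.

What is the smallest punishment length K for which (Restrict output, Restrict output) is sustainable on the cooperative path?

No profitable deviation requires (62−34)(ρ+…+ρ^K) ≥ 114−62, i.e. ρ+…+ρ^K ≥ 13/7 ≈ 1.8571.
With ρ = 2/3, the partial sums are K=1: 0.6667, K=2: 1.1111, …, K=5: 1.7366, K=6: 1.8244, K=7: 1.8829.
K = 7 is the first length at which the sum reaches 1.8571.

7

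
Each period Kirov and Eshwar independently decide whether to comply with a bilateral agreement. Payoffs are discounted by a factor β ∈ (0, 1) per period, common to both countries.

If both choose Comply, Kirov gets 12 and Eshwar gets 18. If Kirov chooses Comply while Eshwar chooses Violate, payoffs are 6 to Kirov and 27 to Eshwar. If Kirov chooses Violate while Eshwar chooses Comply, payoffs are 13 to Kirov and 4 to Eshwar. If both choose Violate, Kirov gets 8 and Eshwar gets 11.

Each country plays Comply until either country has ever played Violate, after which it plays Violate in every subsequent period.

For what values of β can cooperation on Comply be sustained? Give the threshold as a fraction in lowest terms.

9/16

Kirov's threshold: (13−12)/(13−8) = 1/5.
Eshwar's threshold: (27−18)/(27−11) = 9/16.
1/5 < 9/16, so Eshwar binds and β* = 9/16.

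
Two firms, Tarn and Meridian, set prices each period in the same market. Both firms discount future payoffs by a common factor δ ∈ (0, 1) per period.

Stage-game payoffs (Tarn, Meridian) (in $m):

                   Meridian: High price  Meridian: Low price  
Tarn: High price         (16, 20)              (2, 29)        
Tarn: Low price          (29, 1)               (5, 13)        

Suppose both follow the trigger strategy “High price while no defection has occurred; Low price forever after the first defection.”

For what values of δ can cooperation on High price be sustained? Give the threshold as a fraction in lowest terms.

9/16

Tarn: cooperation gives 16 each period; deviation gives 29 once then 5 forever.
  16/(1−δ) ≥ 29 + 5δ/(1−δ) ⇒ δ ≥ 13/24.
Meridian: cooperation gives 20 each period; deviation gives 29 once then 13 forever.
  δ ≥ 9/16.
Both must hold, so the binding constraint is Meridian's: δ ≥ 9/16.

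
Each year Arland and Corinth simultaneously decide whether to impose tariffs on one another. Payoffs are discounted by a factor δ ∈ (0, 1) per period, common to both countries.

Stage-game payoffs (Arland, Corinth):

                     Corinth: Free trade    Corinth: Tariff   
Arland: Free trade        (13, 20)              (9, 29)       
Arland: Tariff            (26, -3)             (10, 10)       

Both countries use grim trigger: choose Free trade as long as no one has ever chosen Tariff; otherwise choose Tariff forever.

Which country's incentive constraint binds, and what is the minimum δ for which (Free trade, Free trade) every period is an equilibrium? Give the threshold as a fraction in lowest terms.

Arland: cooperation gives 13 each period; deviation gives 26 once then 10 forever.
  13/(1−δ) ≥ 26 + 10δ/(1−δ) ⇒ δ ≥ 13/16.
Corinth: cooperation gives 20 each period; deviation gives 29 once then 10 forever.
  δ ≥ 9/19.
Both must hold, so the binding constraint is Arland's: δ ≥ 13/16.

Arland; δ ≥ 13/16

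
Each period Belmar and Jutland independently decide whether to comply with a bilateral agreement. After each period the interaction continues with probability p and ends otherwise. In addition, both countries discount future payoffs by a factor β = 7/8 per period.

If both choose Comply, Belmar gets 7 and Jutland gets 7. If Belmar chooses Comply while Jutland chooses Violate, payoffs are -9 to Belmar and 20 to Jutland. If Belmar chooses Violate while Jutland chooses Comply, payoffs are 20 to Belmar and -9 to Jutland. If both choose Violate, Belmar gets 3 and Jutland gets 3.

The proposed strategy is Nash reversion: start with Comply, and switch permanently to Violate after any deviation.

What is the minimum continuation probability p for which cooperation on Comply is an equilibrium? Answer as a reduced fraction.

104/119

With continuation probability p and discount β, the effective per-period discount factor is βp.
Grim-trigger IC: βp ≥ (20−7)/(20−3) = 13/17.
So p ≥ (13/17)/(7/8) = 104/119.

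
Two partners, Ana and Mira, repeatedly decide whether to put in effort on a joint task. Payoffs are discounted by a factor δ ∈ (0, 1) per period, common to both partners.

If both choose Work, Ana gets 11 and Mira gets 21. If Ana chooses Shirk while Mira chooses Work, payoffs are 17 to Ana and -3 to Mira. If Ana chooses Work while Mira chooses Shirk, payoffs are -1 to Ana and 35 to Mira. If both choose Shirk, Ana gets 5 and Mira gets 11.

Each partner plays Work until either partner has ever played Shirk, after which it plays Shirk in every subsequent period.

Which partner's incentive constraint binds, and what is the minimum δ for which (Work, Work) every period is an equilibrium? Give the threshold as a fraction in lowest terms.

For Ana: deviation gain 17−11 = 6, per-period punishment loss 11−5 = 6. IC gives δ ≥ 6/12 = 1/2.
For Mira: gain 14, loss 10 per period, so δ ≥ 14/24 = 7/12.
The tighter constraint is Mira's, so cooperation needs δ ≥ 7/12.

Mira; δ ≥ 7/12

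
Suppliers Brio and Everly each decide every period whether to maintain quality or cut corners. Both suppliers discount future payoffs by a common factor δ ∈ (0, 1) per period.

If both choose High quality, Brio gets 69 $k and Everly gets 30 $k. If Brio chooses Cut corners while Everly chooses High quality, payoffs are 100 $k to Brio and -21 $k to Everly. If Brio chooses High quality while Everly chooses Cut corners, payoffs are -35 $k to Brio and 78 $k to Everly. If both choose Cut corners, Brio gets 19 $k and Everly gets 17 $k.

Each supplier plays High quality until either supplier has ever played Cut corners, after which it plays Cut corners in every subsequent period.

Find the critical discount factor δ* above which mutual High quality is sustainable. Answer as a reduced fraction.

Brio: cooperation gives 69 each period; deviation gives 100 once then 19 forever.
  69/(1−δ) ≥ 100 + 19δ/(1−δ) ⇒ δ ≥ 31/81.
Everly: cooperation gives 30 each period; deviation gives 78 once then 17 forever.
  δ ≥ 48/61.
Both must hold, so the binding constraint is Everly's: δ ≥ 48/61.

48/61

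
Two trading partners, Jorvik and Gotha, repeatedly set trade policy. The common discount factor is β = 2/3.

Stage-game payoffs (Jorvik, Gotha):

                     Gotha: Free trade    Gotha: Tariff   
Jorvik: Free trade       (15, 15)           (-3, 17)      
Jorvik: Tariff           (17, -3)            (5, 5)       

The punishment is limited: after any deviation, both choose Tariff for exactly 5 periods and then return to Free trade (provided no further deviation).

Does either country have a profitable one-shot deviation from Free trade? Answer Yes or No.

A one-shot deviation gives 17 now, then 5 for 5 periods, then back to 15.
Gain from deviating: (17−15) today; loss: (15−5) in each of the next 5 periods.
No-deviation condition: (15−5)(β+…+β^5) ≥ 17−15, i.e. β+…+β^5 ≥ 1/5.
At β = 2/3: β+…+β^5 = 1.7366 ≥ 0.2000.
So cooperation is sustainable.

No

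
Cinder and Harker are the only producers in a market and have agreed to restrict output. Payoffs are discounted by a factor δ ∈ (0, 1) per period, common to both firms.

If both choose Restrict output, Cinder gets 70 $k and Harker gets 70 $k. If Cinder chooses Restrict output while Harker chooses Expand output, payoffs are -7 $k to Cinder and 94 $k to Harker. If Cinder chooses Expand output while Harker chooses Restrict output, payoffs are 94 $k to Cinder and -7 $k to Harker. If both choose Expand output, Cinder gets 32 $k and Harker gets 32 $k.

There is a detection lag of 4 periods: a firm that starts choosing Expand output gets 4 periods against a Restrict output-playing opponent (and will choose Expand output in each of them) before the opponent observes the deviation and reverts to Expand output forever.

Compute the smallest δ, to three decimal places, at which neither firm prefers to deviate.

A deviator earns 94 for 4 periods, then 32 forever; cooperating earns 70 forever. Multiplying the IC by (1−δ):
70 ≥ 94(1−δ^4) + 32δ^4, so 62·δ^4 ≥ 24 and δ^4 ≥ 12/31.
δ ≥ (12/31)^(1/4) ≈ 0.789.

0.789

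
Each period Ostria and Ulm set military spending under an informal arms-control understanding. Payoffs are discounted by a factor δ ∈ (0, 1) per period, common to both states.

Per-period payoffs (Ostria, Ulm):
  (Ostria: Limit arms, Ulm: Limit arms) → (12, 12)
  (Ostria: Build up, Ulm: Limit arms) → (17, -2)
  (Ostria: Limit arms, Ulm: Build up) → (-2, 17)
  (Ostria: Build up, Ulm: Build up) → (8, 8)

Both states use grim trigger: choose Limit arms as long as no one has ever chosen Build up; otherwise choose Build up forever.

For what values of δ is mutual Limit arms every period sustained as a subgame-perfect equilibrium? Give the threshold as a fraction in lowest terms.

Under grim trigger the critical discount factor is (T−C)/(T−P) with T = 17, C = 12, P = 8.
δ* = (17−12)/(17−8) = 5/9.

5/9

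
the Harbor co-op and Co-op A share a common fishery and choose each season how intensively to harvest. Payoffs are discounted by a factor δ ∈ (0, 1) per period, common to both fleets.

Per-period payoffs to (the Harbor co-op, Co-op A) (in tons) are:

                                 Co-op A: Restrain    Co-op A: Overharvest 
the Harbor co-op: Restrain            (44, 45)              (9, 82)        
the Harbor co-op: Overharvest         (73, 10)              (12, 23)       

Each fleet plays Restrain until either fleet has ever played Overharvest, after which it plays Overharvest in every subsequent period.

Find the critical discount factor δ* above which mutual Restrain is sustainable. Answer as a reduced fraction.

the Harbor co-op's threshold: (73−44)/(73−12) = 29/61.
Co-op A's threshold: (82−45)/(82−23) = 37/59.
29/61 < 37/59, so Co-op A binds and δ* = 37/59.

37/59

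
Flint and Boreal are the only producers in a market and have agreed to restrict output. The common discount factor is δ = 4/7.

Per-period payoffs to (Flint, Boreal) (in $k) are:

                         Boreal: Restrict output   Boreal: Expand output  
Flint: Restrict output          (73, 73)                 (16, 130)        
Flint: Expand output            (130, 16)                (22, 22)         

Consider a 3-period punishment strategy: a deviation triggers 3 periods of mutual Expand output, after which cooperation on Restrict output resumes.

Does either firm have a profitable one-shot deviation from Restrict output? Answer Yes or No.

Comparing payoff streams over the 4 periods until play realigns: cooperate → 73(1+δ+…+δ^3); deviate → 130 + 22(δ+…+δ^3).
Cooperation is sustained iff (73−22)(δ+…+δ^3) ≥ 130−73.
δ+…+δ^3 = 4/7·(1−(4/7)^3)/(1−4/7) = 1.0845, and (130−73)/(73−22) = 1.1176.
1.0845 < 1.1176, so cooperation is not sustainable.

Yes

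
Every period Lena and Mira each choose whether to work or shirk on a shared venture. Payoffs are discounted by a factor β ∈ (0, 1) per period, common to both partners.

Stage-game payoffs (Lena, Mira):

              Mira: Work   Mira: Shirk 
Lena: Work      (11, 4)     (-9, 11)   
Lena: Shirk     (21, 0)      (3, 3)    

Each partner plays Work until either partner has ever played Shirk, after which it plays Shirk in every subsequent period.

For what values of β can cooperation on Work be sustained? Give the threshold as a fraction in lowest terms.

Lena's threshold: (21−11)/(21−3) = 5/9.
Mira's threshold: (11−4)/(11−3) = 7/8.
5/9 < 7/8, so Mira binds and β* = 7/8.

7/8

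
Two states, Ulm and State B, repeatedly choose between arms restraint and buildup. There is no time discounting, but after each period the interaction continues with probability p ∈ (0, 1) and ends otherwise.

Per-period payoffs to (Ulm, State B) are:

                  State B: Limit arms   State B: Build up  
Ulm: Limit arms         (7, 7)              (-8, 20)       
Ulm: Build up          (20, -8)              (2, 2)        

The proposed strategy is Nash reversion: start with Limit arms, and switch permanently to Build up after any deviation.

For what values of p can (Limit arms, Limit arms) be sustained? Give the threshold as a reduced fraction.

13/18

With no time discounting, the continuation probability p plays the role of the discount factor.
Grim-trigger IC: 7/(1−p) ≥ 20 + 2p/(1−p) ⇒ p ≥ (20−7)/(20−2) = 13/18.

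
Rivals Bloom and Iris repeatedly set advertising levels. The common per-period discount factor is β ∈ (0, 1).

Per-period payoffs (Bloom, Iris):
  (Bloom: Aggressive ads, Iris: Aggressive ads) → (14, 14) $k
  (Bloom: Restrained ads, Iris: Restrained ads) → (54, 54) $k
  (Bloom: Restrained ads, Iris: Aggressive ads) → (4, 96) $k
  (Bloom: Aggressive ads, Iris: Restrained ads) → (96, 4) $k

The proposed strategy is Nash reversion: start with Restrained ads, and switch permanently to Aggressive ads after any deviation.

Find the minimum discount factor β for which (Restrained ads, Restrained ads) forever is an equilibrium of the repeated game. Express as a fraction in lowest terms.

Cooperation forever yields 54 each period: 54/(1−β).
Deviating yields 96 once, then 14 forever: 96 + 14β/(1−β).
No profitable deviation requires 54/(1−β) ≥ 96 + 14β/(1−β).
Multiplying by (1−β): 54 ≥ 96(1−β) + 14β = 96 − 82β.
So 82β ≥ 42, i.e. β ≥ 42/82 = 21/41.

21/41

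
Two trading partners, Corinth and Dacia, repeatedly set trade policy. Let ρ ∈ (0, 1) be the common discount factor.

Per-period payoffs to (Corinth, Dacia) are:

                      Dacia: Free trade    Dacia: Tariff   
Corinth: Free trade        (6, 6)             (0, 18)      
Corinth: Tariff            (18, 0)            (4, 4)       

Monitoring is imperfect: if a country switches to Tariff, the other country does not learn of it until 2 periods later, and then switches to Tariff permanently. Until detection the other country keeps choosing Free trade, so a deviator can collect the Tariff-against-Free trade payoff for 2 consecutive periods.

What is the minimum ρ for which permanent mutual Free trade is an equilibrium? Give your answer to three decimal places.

0.926

Deviating for the 2 undetected periods gains 18−6 = 12 per period over cooperation, then loses 6−4 = 2 per period forever once punishment starts.
Gain: 12(1 + ρ + … + ρ^1); loss: 2·ρ^2/(1−ρ).
No profitable deviation ⇔ 12(1−ρ^2) ≤ 2·ρ^2, i.e. ρ^2 ≥ 12/(12+2) = 6/7.
Hence ρ ≥ (6/7)^(1/2) ≈ 0.926.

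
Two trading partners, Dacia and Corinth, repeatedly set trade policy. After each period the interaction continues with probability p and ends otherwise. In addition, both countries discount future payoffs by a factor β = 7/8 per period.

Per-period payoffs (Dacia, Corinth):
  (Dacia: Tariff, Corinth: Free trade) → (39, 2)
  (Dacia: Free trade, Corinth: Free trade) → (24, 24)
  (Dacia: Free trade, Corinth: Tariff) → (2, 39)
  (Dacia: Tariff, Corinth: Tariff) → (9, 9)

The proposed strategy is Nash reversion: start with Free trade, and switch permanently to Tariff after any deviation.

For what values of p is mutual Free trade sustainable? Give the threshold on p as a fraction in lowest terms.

4/7

Expected continuation weight on next period's payoff is β·p = 7/8·p, which plays the role of the discount factor.
Cooperation requires 7/8·p ≥ (39−24)/(39−9) = 1/2, hence p ≥ 4/7.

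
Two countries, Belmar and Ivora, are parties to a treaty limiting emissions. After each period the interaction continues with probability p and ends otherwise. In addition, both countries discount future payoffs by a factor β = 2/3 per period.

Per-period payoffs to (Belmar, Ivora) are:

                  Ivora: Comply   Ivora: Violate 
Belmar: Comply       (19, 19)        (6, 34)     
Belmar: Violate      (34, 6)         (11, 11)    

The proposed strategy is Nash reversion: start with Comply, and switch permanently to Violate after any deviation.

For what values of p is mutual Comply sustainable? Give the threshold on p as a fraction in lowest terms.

45/46

With continuation probability p and discount β, the effective per-period discount factor is βp.
Grim-trigger IC: βp ≥ (34−19)/(34−11) = 15/23.
So p ≥ (15/23)/(2/3) = 45/46.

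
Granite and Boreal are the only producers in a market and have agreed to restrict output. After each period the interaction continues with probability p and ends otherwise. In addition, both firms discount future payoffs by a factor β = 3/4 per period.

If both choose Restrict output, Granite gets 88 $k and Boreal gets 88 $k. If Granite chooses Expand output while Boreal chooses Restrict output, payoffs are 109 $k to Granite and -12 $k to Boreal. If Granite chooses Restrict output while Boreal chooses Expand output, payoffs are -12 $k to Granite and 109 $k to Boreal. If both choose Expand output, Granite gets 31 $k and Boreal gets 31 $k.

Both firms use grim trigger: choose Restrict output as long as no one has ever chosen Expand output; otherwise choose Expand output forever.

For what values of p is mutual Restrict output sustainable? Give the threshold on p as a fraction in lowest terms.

14/39

Expected continuation weight on next period's payoff is β·p = 3/4·p, which plays the role of the discount factor.
Cooperation requires 3/4·p ≥ (109−88)/(109−31) = 7/26, hence p ≥ 14/39.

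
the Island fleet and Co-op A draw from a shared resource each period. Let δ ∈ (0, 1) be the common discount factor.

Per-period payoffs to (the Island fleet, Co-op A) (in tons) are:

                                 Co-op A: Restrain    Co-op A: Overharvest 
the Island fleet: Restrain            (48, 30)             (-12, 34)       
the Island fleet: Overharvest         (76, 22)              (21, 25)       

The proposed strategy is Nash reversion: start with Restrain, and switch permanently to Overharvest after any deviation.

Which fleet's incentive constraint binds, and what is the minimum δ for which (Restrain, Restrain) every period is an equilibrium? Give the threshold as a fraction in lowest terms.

For the Island fleet: deviation gain 76−48 = 28, per-period punishment loss 48−21 = 27. IC gives δ ≥ 28/55.
For Co-op A: gain 4, loss 5 per period, so δ ≥ 4/9.
The tighter constraint is the Island fleet's, so cooperation needs δ ≥ 28/55.

the Island fleet; δ ≥ 28/55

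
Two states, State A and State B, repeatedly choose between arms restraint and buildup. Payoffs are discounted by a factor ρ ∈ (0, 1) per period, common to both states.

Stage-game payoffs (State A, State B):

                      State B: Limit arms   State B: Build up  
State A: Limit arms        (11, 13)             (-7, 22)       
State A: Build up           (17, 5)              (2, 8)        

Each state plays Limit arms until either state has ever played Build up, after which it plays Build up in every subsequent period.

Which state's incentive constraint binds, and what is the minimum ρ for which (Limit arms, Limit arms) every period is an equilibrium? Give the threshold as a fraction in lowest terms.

State A: cooperation gives 11 each period; deviation gives 17 once then 2 forever.
  11/(1−ρ) ≥ 17 + 2ρ/(1−ρ) ⇒ ρ ≥ 6/15 = 2/5.
State B: cooperation gives 13 each period; deviation gives 22 once then 8 forever.
  ρ ≥ 9/14.
Both must hold, so the binding constraint is State B's: ρ ≥ 9/14.

State B; ρ ≥ 9/14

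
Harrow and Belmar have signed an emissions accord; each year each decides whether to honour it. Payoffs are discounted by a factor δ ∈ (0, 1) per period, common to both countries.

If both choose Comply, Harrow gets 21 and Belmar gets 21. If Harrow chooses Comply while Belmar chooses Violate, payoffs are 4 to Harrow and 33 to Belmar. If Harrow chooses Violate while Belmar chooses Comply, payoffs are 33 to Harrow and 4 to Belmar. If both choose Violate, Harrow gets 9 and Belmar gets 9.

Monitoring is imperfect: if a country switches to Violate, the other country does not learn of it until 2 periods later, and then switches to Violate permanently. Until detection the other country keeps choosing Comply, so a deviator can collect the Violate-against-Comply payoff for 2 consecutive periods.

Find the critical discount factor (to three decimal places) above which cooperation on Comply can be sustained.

0.707

Deviating for the 2 undetected periods gains 33−21 = 12 per period over cooperation, then loses 21−9 = 12 per period forever once punishment starts.
Gain: 12(1 + δ + … + δ^1); loss: 12·δ^2/(1−δ).
No profitable deviation ⇔ 12(1−δ^2) ≤ 12·δ^2, i.e. δ^2 ≥ 12/(12+12) = 1/2.
Hence δ ≥ (1/2)^(1/2) ≈ 0.707.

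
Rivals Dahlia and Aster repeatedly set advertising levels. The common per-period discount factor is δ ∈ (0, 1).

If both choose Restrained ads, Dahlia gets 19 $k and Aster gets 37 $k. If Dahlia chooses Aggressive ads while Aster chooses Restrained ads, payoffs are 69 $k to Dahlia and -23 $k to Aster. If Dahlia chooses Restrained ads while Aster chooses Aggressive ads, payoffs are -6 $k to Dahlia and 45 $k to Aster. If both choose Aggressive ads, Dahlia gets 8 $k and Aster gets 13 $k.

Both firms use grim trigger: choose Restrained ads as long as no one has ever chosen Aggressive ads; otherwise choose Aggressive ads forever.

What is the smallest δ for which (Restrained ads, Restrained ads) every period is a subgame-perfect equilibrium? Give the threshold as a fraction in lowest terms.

50/61

Dahlia's threshold: (69−19)/(69−8) = 50/61.
Aster's threshold: (45−37)/(45−13) = 1/4.
50/61 > 1/4, so Dahlia binds and δ* = 50/61.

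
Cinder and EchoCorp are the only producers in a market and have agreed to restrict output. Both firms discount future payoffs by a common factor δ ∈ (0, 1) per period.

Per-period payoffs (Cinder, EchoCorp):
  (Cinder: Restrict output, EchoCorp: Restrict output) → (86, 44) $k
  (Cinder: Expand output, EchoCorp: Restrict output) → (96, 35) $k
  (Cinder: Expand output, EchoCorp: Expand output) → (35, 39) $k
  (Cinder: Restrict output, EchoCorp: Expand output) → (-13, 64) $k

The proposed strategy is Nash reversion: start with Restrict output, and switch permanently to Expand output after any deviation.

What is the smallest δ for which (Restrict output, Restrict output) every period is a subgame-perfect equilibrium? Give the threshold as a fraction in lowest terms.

4/5

Cinder's threshold: (96−86)/(96−35) = 10/61.
EchoCorp's threshold: (64−44)/(64−39) = 4/5.
10/61 < 4/5, so EchoCorp binds and δ* = 4/5.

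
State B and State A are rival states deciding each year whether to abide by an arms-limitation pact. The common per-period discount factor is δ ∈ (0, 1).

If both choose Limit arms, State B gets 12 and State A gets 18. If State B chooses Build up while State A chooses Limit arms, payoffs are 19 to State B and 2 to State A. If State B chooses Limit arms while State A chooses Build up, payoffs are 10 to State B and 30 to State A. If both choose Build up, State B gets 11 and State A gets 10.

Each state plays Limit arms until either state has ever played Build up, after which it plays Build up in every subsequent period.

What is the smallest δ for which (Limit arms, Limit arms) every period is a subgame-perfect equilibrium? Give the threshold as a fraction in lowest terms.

For State B: deviation gain 19−12 = 7, per-period punishment loss 12−11 = 1. IC gives δ ≥ 7/8.
For State A: gain 12, loss 8 per period, so δ ≥ 12/20 = 3/5.
The tighter constraint is State B's, so cooperation needs δ ≥ 7/8.

7/8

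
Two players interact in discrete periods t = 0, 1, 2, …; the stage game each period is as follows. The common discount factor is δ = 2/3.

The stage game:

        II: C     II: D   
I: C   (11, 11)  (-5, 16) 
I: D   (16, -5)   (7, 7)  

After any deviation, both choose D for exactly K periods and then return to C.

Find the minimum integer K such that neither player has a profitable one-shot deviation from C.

No profitable deviation requires (11−7)(δ+…+δ^K) ≥ 16−11, i.e. δ+…+δ^K ≥ 5/4 ≈ 1.2500.
With δ = 2/3, the partial sums are K=1: 0.6667, K=2: 1.1111, K=3: 1.4074.
K = 3 is the first length at which the sum reaches 1.2500.

3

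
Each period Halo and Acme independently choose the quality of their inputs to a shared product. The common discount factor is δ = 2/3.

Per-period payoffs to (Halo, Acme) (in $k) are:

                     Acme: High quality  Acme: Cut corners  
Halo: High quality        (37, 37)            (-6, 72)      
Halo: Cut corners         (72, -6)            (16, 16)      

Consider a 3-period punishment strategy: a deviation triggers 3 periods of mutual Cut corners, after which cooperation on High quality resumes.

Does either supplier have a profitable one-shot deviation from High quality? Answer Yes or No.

A one-shot deviation gives 72 now, then 16 for 3 periods, then back to 37.
Gain from deviating: (72−37) today; loss: (37−16) in each of the next 3 periods.
No-deviation condition: (37−16)(δ+…+δ^3) ≥ 72−37, i.e. δ+…+δ^3 ≥ 5/3.
At δ = 2/3: δ+…+δ^3 = 1.4074 < 1.6667.
So cooperation is not sustainable.

Yes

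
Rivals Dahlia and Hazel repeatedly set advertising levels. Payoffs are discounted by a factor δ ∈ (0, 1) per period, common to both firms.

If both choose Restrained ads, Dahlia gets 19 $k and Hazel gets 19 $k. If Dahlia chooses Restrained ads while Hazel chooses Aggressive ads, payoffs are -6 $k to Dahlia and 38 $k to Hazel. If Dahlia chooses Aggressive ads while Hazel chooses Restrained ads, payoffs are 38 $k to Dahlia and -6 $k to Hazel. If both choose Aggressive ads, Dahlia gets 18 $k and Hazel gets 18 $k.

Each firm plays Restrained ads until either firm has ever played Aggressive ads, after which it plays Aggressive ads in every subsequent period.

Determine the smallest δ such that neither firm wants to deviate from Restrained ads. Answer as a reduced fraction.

One-period gain from deviating is 38 − 19 = 19. The loss is 19 − 18 = 1 in every subsequent period, with present value 1·δ/(1−δ).
Deviation is unprofitable when 1·δ/(1−δ) ≥ 19, i.e. δ/(1−δ) ≥ 19.
Equivalently δ ≥ 19/(19+1) = 19/20.

19/20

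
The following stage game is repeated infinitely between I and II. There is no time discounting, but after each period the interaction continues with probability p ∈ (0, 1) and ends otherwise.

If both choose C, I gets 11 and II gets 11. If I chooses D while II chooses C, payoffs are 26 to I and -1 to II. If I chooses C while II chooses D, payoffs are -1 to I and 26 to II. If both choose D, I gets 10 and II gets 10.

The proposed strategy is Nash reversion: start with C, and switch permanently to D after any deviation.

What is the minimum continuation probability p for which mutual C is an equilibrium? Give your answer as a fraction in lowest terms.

Expected cooperation value is 11 + p·11 + p²·11 + … = 11/(1−p); deviation gives 26 + p·10/(1−p).
11 ≥ 26(1−p) + 10p ⇒ 16p ≥ 15 ⇒ p ≥ 15/16.

15/16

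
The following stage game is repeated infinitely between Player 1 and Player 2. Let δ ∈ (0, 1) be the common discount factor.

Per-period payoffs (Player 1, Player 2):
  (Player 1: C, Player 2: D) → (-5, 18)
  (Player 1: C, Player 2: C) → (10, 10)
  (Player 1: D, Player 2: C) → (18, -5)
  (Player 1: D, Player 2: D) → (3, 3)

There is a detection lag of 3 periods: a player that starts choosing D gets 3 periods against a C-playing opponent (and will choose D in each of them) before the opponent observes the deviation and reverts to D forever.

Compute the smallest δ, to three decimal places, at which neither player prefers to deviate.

0.811

A deviator earns 18 for 3 periods, then 3 forever; cooperating earns 10 forever. Multiplying the IC by (1−δ):
10 ≥ 18(1−δ^3) + 3δ^3, so 15·δ^3 ≥ 8 and δ^3 ≥ 8/15.
δ ≥ (8/15)^(1/3) ≈ 0.811.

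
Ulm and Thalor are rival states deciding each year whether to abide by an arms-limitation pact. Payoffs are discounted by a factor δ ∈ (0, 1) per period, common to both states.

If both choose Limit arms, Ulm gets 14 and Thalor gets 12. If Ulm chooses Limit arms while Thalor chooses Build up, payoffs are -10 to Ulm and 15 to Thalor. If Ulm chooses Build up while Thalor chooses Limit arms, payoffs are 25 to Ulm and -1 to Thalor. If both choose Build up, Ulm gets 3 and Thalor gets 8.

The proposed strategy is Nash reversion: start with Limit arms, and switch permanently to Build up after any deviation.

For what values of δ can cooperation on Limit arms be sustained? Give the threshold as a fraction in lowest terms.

Ulm: cooperation gives 14 each period; deviation gives 25 once then 3 forever.
  14/(1−δ) ≥ 25 + 3δ/(1−δ) ⇒ δ ≥ 11/22 = 1/2.
Thalor: cooperation gives 12 each period; deviation gives 15 once then 8 forever.
  δ ≥ 3/7.
Both must hold, so the binding constraint is Ulm's: δ ≥ 1/2.

1/2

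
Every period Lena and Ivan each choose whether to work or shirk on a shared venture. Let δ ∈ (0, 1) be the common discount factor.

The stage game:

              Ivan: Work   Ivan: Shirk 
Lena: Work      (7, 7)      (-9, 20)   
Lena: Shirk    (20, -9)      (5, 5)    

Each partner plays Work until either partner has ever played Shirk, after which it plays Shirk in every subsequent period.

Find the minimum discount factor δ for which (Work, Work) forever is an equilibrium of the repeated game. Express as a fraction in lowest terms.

Under grim trigger the critical discount factor is (T−C)/(T−P) with T = 20, C = 7, P = 5.
δ* = (20−7)/(20−5) = 13/15.

13/15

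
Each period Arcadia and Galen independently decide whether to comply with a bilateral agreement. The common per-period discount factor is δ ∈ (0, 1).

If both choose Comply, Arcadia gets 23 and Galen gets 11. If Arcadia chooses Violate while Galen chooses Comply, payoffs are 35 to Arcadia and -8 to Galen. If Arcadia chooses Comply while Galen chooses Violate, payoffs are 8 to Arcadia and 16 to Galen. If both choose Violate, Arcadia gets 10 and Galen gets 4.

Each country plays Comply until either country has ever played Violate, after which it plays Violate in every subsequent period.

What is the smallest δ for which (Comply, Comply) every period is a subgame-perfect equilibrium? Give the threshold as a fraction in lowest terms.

12/25

For Arcadia: deviation gain 35−23 = 12, per-period punishment loss 23−10 = 13. IC gives δ ≥ 12/25.
For Galen: gain 5, loss 7 per period, so δ ≥ 5/12.
The tighter constraint is Arcadia's, so cooperation needs δ ≥ 12/25.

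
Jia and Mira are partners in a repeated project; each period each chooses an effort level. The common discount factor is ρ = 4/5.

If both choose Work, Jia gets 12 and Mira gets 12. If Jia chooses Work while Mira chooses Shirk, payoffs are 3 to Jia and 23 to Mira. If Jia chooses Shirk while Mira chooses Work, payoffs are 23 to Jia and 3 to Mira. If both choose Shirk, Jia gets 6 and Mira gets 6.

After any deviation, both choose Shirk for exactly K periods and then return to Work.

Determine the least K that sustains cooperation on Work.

Need Σ_{k=1}^{K} ρ^k ≥ (23−12)/(12−6) = 1.8333 at ρ = 4/5.
At K = 2 the sum is 1.4400 < 1.8333; at K = 3 it is 1.9520 ≥ 1.8333.
So the minimum punishment length is K = 3.

3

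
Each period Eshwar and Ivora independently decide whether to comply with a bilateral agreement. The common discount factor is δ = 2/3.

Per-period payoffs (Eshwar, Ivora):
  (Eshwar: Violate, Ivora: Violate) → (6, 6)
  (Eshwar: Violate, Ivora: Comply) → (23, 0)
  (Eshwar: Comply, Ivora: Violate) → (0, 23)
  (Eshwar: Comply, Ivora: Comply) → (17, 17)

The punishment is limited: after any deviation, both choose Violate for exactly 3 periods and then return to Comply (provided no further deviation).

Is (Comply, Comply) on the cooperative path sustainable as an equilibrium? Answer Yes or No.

IC: δ+…+δ^3 ≥ (23−17)/(17−6) = 6/11.
At δ = 2/3: partial sum = 1.4074 ≥ 0.5455. Cooperation sustainable.

Yes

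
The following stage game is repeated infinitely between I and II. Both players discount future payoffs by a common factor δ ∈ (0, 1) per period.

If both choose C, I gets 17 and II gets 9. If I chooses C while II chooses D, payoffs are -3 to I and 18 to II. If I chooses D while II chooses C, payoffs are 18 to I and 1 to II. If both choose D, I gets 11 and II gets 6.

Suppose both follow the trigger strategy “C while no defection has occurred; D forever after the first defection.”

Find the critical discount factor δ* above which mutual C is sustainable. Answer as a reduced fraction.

For I: deviation gain 18−17 = 1, per-period punishment loss 17−11 = 6. IC gives δ ≥ 1/7.
For II: gain 9, loss 3 per period, so δ ≥ 9/12 = 3/4.
The tighter constraint is II's, so cooperation needs δ ≥ 3/4.

3/4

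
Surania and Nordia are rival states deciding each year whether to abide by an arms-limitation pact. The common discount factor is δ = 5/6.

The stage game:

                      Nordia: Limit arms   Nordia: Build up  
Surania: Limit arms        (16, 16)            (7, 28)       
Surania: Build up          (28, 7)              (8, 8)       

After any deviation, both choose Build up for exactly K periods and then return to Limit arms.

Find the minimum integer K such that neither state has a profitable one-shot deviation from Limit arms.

No profitable deviation requires (16−8)(δ+…+δ^K) ≥ 28−16, i.e. δ+…+δ^K ≥ 3/2 ≈ 1.5000.
With δ = 5/6, the partial sums are K=1: 0.8333, K=2: 1.5278.
K = 2 is the first length at which the sum reaches 1.5000.

2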